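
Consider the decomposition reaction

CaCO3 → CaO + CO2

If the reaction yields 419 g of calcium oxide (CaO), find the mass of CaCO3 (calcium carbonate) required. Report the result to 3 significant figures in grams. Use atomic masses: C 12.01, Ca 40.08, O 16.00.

748 g

M(CaO) = 40.08 + 16.00 = 56.08 g/mol.
M(CaCO3) = 40.08 + 12.01 + 3(16.00) = 100.09 g/mol.
n(CaO) = 419.0 g / 56.08 g/mol = 7.471 mol.
From the equation the CaO:CaCO3 mole ratio is 1:1, so n(CaCO3) = 7.471 × 1/1 = 7.471 mol.
Mass of CaCO3 = 7.471 mol × 100.09 g/mol = 747.8 g.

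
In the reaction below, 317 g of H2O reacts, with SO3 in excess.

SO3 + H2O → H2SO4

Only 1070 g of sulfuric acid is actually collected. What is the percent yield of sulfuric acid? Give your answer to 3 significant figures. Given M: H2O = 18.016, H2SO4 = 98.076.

62.0 %

n(H2O) = 317.0 g / 18.016 g/mol = 17.60 mol.
From the equation the H2O:H2SO4 mole ratio is 1:1, so n(H2SO4) = 17.60 × 1/1 = 17.60 mol.
Mass of H2SO4 = 17.60 mol × 98.076 g/mol = 1726 g.
This is the theoretical yield. Percent yield = 1070 g / 1726 g × 100% = 62.00%.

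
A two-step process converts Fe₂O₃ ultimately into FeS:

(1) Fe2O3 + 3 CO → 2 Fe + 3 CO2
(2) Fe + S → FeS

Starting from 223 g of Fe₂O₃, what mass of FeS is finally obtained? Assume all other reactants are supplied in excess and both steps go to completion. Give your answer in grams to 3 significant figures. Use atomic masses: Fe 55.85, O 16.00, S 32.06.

246 g

M(Fe2O3) = 2(55.85) + 3(16.00) = 159.70 g/mol.
M(FeS) = 55.85 + 32.06 = 87.91 g/mol.
n(Fe2O3) = 223.0 / 159.70 = 1.396 mol.
Step 1 gives a 1:2 ratio of Fe2O3 to Fe, so n(Fe) = 2.793 mol.
In step 2 the Fe:FeS ratio is 1:1, so n(FeS) = 2.793 mol.
Mass of FeS = 2.793 × 87.91 = 245.5 g.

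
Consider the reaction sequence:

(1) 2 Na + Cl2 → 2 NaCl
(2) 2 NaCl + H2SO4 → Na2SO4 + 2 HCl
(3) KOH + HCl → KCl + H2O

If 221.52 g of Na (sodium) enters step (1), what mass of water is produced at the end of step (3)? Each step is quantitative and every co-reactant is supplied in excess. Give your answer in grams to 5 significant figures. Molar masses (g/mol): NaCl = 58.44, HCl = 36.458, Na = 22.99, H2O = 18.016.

n(Na) = 221.52 / 22.99 = 9.63549 mol.
Reaction (1): Na→NaCl ratio 2:2 ⇒ n(NaCl) = 9.63549 mol.
Reaction (2): NaCl→HCl ratio 2:2 ⇒ n(HCl) = 9.63549 mol.
Reaction (3): HCl→H2O ratio 1:1 ⇒ n(H2O) = 9.63549 mol.
Mass of H2O = 9.63549 × 18.016 = 173.593 g.

173.59 g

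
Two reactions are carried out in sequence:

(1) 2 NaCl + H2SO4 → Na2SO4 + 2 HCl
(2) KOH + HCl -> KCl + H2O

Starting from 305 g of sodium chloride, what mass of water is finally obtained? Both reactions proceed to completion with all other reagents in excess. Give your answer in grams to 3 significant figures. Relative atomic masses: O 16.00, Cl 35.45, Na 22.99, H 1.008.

94.0 g

M(NaCl) = 22.99 + 35.45 = 58.44 g/mol.
M(H2O) = 2(1.008) + 16.00 = 18.016 g/mol.
n(NaCl) = 305.0 / 58.44 = 5.219 mol.
Step 1 gives a 2:2 ratio of NaCl to HCl, so n(HCl) = 5.219 mol.
In step 2 the HCl:H2O ratio is 1:1, so n(H2O) = 5.219 mol.
Mass of H2O = 5.219 × 18.016 = 94.03 g.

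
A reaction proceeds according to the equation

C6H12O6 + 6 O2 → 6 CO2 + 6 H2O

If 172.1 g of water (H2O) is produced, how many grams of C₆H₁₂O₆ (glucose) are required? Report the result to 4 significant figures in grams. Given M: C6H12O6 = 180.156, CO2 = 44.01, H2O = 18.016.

286.8 g

n(H2O) = 172.10 g / 18.016 g/mol = 9.5526 mol.
From the equation the H2O:C6H12O6 mole ratio is 6:1, so n(C6H12O6) = 9.5526 × 1/6 = 1.5921 mol.
Mass of C6H12O6 = 1.5921 mol × 180.156 g/mol = 286.83 g.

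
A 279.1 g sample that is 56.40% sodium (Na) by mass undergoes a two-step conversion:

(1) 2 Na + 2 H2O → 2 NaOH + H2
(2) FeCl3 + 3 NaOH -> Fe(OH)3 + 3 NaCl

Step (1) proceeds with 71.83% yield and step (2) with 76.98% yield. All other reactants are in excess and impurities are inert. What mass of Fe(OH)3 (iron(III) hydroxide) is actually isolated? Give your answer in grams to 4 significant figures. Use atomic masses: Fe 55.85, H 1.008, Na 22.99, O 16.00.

134.9 g

Pure Na = 279.1 × 0.5640 = 157.41 g.
M(Na) = 22.99 g/mol.
M(Fe(OH)3) = 55.85 + 3(16.00) + 3(1.008) = 106.874 g/mol.
n(Na) = 157.41 / 22.99 = 6.8470 mol.
Step 1 (Na:NaOH = 2:2): theoretical n(NaOH) = 6.8470 mol; at 71.83% yield, n(NaOH) = 4.9182 mol.
Step 2 (NaOH:Fe(OH)3 = 3:1): theoretical n(Fe(OH)3) = 1.6394 mol, so theoretical mass = 1.6394 × 106.874 = 175.21 g.
At 76.98% yield, actual mass of Fe(OH)3 = 175.21 × 0.7698 = 134.88 g.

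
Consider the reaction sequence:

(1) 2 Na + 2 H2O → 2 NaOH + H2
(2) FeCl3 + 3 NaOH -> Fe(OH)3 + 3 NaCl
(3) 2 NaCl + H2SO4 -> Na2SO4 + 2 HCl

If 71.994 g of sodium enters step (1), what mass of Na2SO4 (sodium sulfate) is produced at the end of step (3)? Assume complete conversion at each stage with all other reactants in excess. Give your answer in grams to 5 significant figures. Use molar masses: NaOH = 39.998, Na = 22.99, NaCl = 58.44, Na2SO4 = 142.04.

222.40 g

n(Na) = 71.994 / 22.99 = 3.13154 mol.
Reaction (1): Na→NaOH ratio 2:2 ⇒ n(NaOH) = 3.13154 mol.
Reaction (2): NaOH→NaCl ratio 3:3 ⇒ n(NaCl) = 3.13154 mol.
Reaction (3): NaCl→Na2SO4 ratio 2:1 ⇒ n(Na2SO4) = 1.56577 mol.
Mass of Na2SO4 = 1.56577 × 142.04 = 222.402 g.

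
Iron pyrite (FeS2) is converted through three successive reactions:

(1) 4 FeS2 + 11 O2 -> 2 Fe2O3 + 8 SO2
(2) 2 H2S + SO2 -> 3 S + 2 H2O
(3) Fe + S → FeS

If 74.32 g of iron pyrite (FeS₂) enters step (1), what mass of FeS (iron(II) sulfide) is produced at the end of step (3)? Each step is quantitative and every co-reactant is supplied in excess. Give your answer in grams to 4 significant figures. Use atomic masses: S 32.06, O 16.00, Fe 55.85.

M(FeS2) = 55.85 + 2(32.06) = 119.97 g/mol.
M(FeS) = 55.85 + 32.06 = 87.91 g/mol.
n(FeS2) = 74.32 / 119.97 = 0.61949 mol.
Reaction (1): FeS2→SO2 ratio 4:8 ⇒ n(SO2) = 1.2390 mol.
Reaction (2): SO2→S ratio 1:3 ⇒ n(S) = 3.7169 mol.
Reaction (3): S→FeS ratio 1:1 ⇒ n(FeS) = 3.7169 mol.
Mass of FeS = 3.7169 × 87.91 = 326.76 g.

326.8 g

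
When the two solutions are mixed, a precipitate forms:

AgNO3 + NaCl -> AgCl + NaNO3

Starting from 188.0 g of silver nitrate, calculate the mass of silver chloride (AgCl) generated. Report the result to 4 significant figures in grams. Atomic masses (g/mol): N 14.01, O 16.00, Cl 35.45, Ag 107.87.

158.6 g

M(AgNO3) = 107.87 + 14.01 + 3(16.00) = 169.88 g/mol.
M(AgCl) = 107.87 + 35.45 = 143.32 g/mol.
n(AgNO3) = 188.00 g / 169.88 g/mol = 1.1067 mol.
From the equation the AgNO3:AgCl mole ratio is 1:1, so n(AgCl) = 1.1067 × 1/1 = 1.1067 mol.
Mass of AgCl = 1.1067 mol × 143.32 g/mol = 158.61 g.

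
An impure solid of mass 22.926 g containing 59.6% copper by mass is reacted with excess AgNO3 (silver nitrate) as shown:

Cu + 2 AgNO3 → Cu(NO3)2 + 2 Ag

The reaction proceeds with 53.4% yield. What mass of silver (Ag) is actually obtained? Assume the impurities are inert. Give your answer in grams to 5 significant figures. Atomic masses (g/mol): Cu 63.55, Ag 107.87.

24.770 g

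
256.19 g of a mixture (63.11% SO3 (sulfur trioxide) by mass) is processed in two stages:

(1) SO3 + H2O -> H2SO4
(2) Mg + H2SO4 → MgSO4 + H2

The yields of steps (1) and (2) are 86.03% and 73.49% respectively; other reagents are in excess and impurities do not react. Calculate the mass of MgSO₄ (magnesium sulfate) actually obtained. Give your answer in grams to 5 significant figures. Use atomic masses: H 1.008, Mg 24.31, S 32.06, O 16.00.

Pure SO3 = 256.19 × 0.6311 = 161.682 g.
M(SO3) = 32.06 + 3(16.00) = 80.06 g/mol.
M(MgSO4) = 24.31 + 32.06 + 4(16.00) = 120.37 g/mol.
n(SO3) = 161.682 / 80.06 = 2.01950 mol.
Step 1 (SO3:H2SO4 = 1:1): theoretical n(H2SO4) = 2.01950 mol; at 86.03% yield, n(H2SO4) = 1.73738 mol.
Step 2 (H2SO4:MgSO4 = 1:1): theoretical n(MgSO4) = 1.73738 mol, so theoretical mass = 1.73738 × 120.37 = 209.128 g.
At 73.49% yield, actual mass of MgSO4 = 209.128 × 0.7349 = 153.688 g.

153.69 g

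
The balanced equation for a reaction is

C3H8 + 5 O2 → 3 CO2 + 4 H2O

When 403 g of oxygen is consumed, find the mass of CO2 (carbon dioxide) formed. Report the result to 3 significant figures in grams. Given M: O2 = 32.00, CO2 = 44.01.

333 g

n(O2) = 403.0 g / 32.00 g/mol = 12.59 mol.
From the equation the O2:CO2 mole ratio is 5:3, so n(CO2) = 12.59 × 3/5 = 7.556 mol.
Mass of CO2 = 7.556 mol × 44.01 g/mol = 332.6 g.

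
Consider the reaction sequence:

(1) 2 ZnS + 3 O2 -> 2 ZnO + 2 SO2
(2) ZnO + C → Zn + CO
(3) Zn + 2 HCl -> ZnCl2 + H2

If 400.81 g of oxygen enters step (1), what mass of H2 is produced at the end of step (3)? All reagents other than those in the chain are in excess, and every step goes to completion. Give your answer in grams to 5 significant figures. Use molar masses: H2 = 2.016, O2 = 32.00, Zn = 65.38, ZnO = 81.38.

16.834 g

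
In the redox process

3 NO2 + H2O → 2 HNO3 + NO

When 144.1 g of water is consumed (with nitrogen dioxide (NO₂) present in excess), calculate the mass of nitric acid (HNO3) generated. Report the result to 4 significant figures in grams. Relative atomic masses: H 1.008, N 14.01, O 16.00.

M(H2O) = 2(1.008) + 16.00 = 18.016 g/mol.
M(HNO3) = 1.008 + 14.01 + 3(16.00) = 63.018 g/mol.
n(H2O) = 144.10 g / 18.016 g/mol = 7.9984 mol.
From the equation the H2O:HNO3 mole ratio is 1:2, so n(HNO3) = 7.9984 × 2/1 = 15.997 mol.
Mass of HNO3 = 15.997 mol × 63.018 g/mol = 1008.1 g.

1008 g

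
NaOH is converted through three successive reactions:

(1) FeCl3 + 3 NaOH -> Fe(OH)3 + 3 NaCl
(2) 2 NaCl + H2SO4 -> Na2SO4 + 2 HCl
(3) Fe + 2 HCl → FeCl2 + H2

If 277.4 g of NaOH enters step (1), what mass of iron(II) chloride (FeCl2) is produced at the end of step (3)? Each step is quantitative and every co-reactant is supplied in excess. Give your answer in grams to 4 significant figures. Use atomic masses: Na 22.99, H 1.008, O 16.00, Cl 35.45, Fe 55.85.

M(NaOH) = 22.99 + 16.00 + 1.008 = 39.998 g/mol.
M(FeCl2) = 55.85 + 2(35.45) = 126.75 g/mol.
n(NaOH) = 277.4 / 39.998 = 6.9353 mol.
Reaction (1): NaOH→NaCl ratio 3:3 ⇒ n(NaCl) = 6.9353 mol.
Reaction (2): NaCl→HCl ratio 2:2 ⇒ n(HCl) = 6.9353 mol.
Reaction (3): HCl→FeCl2 ratio 2:1 ⇒ n(FeCl2) = 3.4677 mol.
Mass of FeCl2 = 3.4677 × 126.75 = 439.53 g.

439.5 g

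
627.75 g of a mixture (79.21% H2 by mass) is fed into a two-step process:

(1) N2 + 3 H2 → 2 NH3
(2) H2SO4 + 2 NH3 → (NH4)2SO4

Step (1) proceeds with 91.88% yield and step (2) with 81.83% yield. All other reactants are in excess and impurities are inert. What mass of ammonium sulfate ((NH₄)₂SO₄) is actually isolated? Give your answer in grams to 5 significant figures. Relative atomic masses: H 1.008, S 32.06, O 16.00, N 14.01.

8168.4 g

Pure H2 = 627.75 × 0.7921 = 497.241 g.
M(H2) = 2(1.008) = 2.016 g/mol.
M((NH4)2SO4) = 2(14.01) + 8(1.008) + 32.06 + 4(16.00) = 132.144 g/mol.
n(H2) = 497.241 / 2.016 = 246.647 mol.
Step 1 (H2:NH3 = 3:2): theoretical n(NH3) = 164.431 mol; at 91.88% yield, n(NH3) = 151.080 mol.
Step 2 (NH3:(NH4)2SO4 = 2:1): theoretical n((NH4)2SO4) = 75.5398 mol, so theoretical mass = 75.5398 × 132.144 = 9982.13 g.
At 81.83% yield, actual mass of (NH4)2SO4 = 9982.13 × 0.8183 = 8168.38 g.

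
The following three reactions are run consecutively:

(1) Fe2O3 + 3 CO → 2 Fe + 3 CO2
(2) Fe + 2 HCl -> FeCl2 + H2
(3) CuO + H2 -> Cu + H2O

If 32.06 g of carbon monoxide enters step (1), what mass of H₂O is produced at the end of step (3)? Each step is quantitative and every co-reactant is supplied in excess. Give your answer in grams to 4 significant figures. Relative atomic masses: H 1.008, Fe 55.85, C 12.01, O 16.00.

13.75 g

M(CO) = 12.01 + 16.00 = 28.01 g/mol.
M(H2O) = 2(1.008) + 16.00 = 18.016 g/mol.
n(CO) = 32.06 / 28.01 = 1.1446 mol.
Reaction (1): CO→Fe ratio 3:2 ⇒ n(Fe) = 0.76306 mol.
Reaction (2): Fe→H2 ratio 1:1 ⇒ n(H2) = 0.76306 mol.
Reaction (3): H2→H2O ratio 1:1 ⇒ n(H2O) = 0.76306 mol.
Mass of H2O = 0.76306 × 18.016 = 13.747 g.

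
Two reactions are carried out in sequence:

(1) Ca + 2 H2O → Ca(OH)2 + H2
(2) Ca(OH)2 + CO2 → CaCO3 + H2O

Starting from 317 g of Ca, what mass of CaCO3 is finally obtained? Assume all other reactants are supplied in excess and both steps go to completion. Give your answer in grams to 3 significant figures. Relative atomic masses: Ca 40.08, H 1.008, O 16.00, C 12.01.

792 g

M(Ca) = 40.08 g/mol.
M(CaCO3) = 40.08 + 12.01 + 3(16.00) = 100.09 g/mol.
n(Ca) = 317.0 / 40.08 = 7.909 mol.
Step 1 gives a 1:1 ratio of Ca to Ca(OH)2, so n(Ca(OH)2) = 7.909 mol.
In step 2 the Ca(OH)2:CaCO3 ratio is 1:1, so n(CaCO3) = 7.909 mol.
Mass of CaCO3 = 7.909 × 100.09 = 791.6 g.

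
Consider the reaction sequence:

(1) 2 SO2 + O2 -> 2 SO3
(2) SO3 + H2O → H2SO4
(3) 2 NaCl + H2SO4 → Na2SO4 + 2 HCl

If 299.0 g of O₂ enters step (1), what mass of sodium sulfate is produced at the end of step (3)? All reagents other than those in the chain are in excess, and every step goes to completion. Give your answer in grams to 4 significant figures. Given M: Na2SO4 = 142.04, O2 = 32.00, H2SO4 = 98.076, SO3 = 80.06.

n(O2) = 299.0 / 32.00 = 9.3438 mol.
Reaction (1): O2→SO3 ratio 1:2 ⇒ n(SO3) = 18.688 mol.
Reaction (2): SO3→H2SO4 ratio 1:1 ⇒ n(H2SO4) = 18.688 mol.
Reaction (3): H2SO4→Na2SO4 ratio 1:1 ⇒ n(Na2SO4) = 18.688 mol.
Mass of Na2SO4 = 18.688 × 142.04 = 2654.4 g.

2654 g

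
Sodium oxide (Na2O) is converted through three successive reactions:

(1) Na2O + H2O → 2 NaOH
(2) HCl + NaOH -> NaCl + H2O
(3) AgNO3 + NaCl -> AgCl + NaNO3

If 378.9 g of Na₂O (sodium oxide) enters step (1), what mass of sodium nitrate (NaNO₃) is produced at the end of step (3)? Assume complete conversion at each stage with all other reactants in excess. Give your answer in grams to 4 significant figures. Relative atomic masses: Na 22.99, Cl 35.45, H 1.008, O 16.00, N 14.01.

M(Na2O) = 2(22.99) + 16.00 = 61.98 g/mol.
M(NaNO3) = 22.99 + 14.01 + 3(16.00) = 85.00 g/mol.
n(Na2O) = 378.9 / 61.98 = 6.1133 mol.
Reaction (1): Na2O→NaOH ratio 1:2 ⇒ n(NaOH) = 12.227 mol.
Reaction (2): NaOH→NaCl ratio 1:1 ⇒ n(NaCl) = 12.227 mol.
Reaction (3): NaCl→NaNO3 ratio 1:1 ⇒ n(NaNO3) = 12.227 mol.
Mass of NaNO3 = 12.227 × 85.00 = 1039.3 g.

1039 g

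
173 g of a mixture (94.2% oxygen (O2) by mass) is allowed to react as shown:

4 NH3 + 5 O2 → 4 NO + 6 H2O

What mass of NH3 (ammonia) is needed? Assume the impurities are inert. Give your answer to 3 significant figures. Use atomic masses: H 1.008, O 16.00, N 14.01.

Mass of pure O2 = 173 g × 0.942 = 163.0 g.
M(O2) = 2(16.00) = 32.00 g/mol.
M(NH3) = 14.01 + 3(1.008) = 17.034 g/mol.
n(O2) = 163.0 g / 32.00 g/mol = 5.093 mol.
From the equation the O2:NH3 mole ratio is 5:4, so n(NH3) = 5.093 × 4/5 = 4.074 mol.
Mass of NH3 = 4.074 mol × 17.034 g/mol = 69.40 g.

69.4 g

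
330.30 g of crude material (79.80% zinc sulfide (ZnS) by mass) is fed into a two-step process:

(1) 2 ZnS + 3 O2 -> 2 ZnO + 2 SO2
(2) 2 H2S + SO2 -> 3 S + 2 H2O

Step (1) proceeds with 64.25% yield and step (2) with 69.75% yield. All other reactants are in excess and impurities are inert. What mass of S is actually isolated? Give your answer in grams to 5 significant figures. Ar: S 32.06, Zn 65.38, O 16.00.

116.59 g

Pure ZnS = 330.30 × 0.7980 = 263.579 g.
M(ZnS) = 65.38 + 32.06 = 97.44 g/mol.
M(S) = 32.06 g/mol.
n(ZnS) = 263.579 / 97.44 = 2.70504 mol.
Step 1 (ZnS:SO2 = 2:2): theoretical n(SO2) = 2.70504 mol; at 64.25% yield, n(SO2) = 1.73799 mol.
Step 2 (SO2:S = 1:3): theoretical n(S) = 5.21397 mol, so theoretical mass = 5.21397 × 32.06 = 167.160 g.
At 69.75% yield, actual mass of S = 167.160 × 0.6975 = 116.594 g.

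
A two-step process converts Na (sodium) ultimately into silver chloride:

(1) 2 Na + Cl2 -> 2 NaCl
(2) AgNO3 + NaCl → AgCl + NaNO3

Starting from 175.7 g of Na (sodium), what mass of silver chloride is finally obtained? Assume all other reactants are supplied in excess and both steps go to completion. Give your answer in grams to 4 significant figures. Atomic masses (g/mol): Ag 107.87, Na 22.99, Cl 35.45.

1095 g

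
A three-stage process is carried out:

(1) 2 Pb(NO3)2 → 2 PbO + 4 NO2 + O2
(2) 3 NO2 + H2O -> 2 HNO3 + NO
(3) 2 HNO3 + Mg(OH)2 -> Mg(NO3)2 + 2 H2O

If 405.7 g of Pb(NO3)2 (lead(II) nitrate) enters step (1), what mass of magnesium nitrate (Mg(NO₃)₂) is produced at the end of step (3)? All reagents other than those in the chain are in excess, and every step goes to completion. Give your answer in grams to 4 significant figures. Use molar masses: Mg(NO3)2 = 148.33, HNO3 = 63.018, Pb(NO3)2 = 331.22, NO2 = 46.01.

n(Pb(NO3)2) = 405.7 / 331.22 = 1.2249 mol.
Reaction (1): Pb(NO3)2→NO2 ratio 2:4 ⇒ n(NO2) = 2.4497 mol.
Reaction (2): NO2→HNO3 ratio 3:2 ⇒ n(HNO3) = 1.6332 mol.
Reaction (3): HNO3→Mg(NO3)2 ratio 2:1 ⇒ n(Mg(NO3)2) = 0.81658 mol.
Mass of Mg(NO3)2 = 0.81658 × 148.33 = 121.12 g.

121.1 g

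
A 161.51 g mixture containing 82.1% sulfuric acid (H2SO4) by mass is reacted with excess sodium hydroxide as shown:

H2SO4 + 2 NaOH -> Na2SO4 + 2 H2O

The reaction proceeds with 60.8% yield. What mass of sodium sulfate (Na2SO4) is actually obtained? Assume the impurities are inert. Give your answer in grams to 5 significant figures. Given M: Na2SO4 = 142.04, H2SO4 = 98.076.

116.76 g

Pure H2SO4 available = 161.51 g × 0.821 = 132.600 g.
n(H2SO4) = 132.600 g / 98.076 g/mol = 1.35201 mol.
From the equation the H2SO4:Na2SO4 mole ratio is 1:1, so n(Na2SO4) = 1.35201 × 1/1 = 1.35201 mol.
Mass of Na2SO4 = 1.35201 mol × 142.04 g/mol = 192.039 g.
Actual mass collected = 192.039 g × 0.608 = 116.760 g.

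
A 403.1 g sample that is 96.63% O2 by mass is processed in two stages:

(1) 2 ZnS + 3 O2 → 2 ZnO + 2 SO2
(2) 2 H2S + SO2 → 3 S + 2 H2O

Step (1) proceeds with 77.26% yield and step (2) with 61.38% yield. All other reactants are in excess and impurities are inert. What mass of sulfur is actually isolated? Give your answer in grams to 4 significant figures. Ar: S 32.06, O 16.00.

Pure O2 = 403.1 × 0.9663 = 389.52 g.
M(O2) = 2(16.00) = 32.00 g/mol.
M(S) = 32.06 g/mol.
n(O2) = 389.52 / 32.00 = 12.172 mol.
Step 1 (O2:SO2 = 3:2): theoretical n(SO2) = 8.1149 mol; at 77.26% yield, n(SO2) = 6.2696 mol.
Step 2 (SO2:S = 1:3): theoretical n(S) = 18.809 mol, so theoretical mass = 18.809 × 32.06 = 603.01 g.
At 61.38% yield, actual mass of S = 603.01 × 0.6138 = 370.13 g.

370.1 g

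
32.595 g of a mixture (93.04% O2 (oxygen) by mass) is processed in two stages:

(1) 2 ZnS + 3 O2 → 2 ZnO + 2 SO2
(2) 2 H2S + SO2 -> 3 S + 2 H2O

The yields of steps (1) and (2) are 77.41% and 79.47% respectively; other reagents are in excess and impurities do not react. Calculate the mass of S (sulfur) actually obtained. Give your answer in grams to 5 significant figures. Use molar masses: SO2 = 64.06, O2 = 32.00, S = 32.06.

37.382 g

Pure O2 = 32.595 × 0.9304 = 30.3264 g.
n(O2) = 30.3264 / 32.00 = 0.947700 mol.
Step 1 (O2:SO2 = 3:2): theoretical n(SO2) = 0.631800 mol; at 77.41% yield, n(SO2) = 0.489076 mol.
Step 2 (SO2:S = 1:3): theoretical n(S) = 1.46723 mol, so theoretical mass = 1.46723 × 32.06 = 47.0393 g.
At 79.47% yield, actual mass of S = 47.0393 × 0.7947 = 37.3822 g.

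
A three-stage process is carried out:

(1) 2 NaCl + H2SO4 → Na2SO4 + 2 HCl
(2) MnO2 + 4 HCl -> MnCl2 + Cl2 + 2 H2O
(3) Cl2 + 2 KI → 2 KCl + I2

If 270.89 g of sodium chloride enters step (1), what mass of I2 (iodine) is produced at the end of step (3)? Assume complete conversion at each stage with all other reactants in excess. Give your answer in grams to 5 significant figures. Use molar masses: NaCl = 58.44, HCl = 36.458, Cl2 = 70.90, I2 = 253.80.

294.11 g

n(NaCl) = 270.89 / 58.44 = 4.63535 mol.
Reaction (1): NaCl→HCl ratio 2:2 ⇒ n(HCl) = 4.63535 mol.
Reaction (2): HCl→Cl2 ratio 4:1 ⇒ n(Cl2) = 1.15884 mol.
Reaction (3): Cl2→I2 ratio 1:1 ⇒ n(I2) = 1.15884 mol.
Mass of I2 = 1.15884 × 253.80 = 294.113 g.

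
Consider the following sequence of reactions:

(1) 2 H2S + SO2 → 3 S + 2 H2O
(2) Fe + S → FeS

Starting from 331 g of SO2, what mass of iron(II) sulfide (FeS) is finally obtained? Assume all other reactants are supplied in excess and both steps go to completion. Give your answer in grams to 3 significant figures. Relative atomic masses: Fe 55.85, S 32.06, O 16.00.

M(SO2) = 32.06 + 2(16.00) = 64.06 g/mol.
M(FeS) = 55.85 + 32.06 = 87.91 g/mol.
n(SO2) = 331.0 / 64.06 = 5.167 mol.
Step 1 gives a 1:3 ratio of SO2 to S, so n(S) = 15.50 mol.
In step 2 the S:FeS ratio is 1:1, so n(FeS) = 15.50 mol.
Mass of FeS = 15.50 × 87.91 = 1363 g.

1360 g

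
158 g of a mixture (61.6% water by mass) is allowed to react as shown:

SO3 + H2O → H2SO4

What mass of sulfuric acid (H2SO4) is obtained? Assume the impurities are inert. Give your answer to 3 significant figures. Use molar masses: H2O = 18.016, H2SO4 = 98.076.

530 g

Mass of pure H2O = 158 g × 0.616 = 97.33 g.
n(H2O) = 97.33 g / 18.016 g/mol = 5.402 mol.
From the equation the H2O:H2SO4 mole ratio is 1:1, so n(H2SO4) = 5.402 × 1/1 = 5.402 mol.
Mass of H2SO4 = 5.402 mol × 98.076 g/mol = 529.8 g.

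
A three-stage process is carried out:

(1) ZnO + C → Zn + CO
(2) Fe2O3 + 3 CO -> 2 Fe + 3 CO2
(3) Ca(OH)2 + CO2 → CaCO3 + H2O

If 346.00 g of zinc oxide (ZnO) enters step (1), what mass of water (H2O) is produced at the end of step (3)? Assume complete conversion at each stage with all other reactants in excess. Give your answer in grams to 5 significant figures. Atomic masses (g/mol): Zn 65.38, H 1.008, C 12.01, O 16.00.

76.598 g

M(ZnO) = 65.38 + 16.00 = 81.38 g/mol.
M(H2O) = 2(1.008) + 16.00 = 18.016 g/mol.
n(ZnO) = 346.00 / 81.38 = 4.25166 mol.
Reaction (1): ZnO→CO ratio 1:1 ⇒ n(CO) = 4.25166 mol.
Reaction (2): CO→CO2 ratio 3:3 ⇒ n(CO2) = 4.25166 mol.
Reaction (3): CO2→H2O ratio 1:1 ⇒ n(H2O) = 4.25166 mol.
Mass of H2O = 4.25166 × 18.016 = 76.5979 g.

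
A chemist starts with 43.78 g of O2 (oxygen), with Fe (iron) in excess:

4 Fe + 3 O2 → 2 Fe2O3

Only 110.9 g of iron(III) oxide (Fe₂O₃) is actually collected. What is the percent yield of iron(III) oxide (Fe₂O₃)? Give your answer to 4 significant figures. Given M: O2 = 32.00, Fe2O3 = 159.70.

76.14 %

n(O2) = 43.780 g / 32.00 g/mol = 1.3681 mol.
From the equation the O2:Fe2O3 mole ratio is 3:2, so n(Fe2O3) = 1.3681 × 2/3 = 0.91208 mol.
Mass of Fe2O3 = 0.91208 mol × 159.70 g/mol = 145.66 g.
This is the theoretical yield. Percent yield = 110.9 g / 145.66 g × 100% = 76.136%.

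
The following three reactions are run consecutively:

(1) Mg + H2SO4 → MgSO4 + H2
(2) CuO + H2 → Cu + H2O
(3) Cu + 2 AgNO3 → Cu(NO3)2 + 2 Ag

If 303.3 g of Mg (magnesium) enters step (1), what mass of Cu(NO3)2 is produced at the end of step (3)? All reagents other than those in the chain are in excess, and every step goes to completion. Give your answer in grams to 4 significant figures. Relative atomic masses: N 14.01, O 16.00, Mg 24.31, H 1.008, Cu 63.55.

2340 g

M(Mg) = 24.31 g/mol.
M(Cu(NO3)2) = 63.55 + 2(14.01) + 6(16.00) = 187.57 g/mol.
n(Mg) = 303.3 / 24.31 = 12.476 mol.
Reaction (1): Mg→H2 ratio 1:1 ⇒ n(H2) = 12.476 mol.
Reaction (2): H2→Cu ratio 1:1 ⇒ n(Cu) = 12.476 mol.
Reaction (3): Cu→Cu(NO3)2 ratio 1:1 ⇒ n(Cu(NO3)2) = 12.476 mol.
Mass of Cu(NO3)2 = 12.476 × 187.57 = 2340.2 g.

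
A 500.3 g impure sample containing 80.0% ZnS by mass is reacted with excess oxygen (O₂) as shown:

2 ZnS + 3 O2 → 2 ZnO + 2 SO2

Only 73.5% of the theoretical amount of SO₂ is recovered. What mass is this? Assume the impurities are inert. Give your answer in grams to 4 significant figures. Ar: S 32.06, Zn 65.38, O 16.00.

Pure ZnS available = 500.3 g × 0.800 = 400.24 g.
M(ZnS) = 65.38 + 32.06 = 97.44 g/mol.
M(SO2) = 32.06 + 2(16.00) = 64.06 g/mol.
n(ZnS) = 400.24 g / 97.44 g/mol = 4.1076 mol.
From the equation the ZnS:SO2 mole ratio is 2:2, so n(SO2) = 4.1076 × 2/2 = 4.1076 mol.
Mass of SO2 = 4.1076 mol × 64.06 g/mol = 263.13 g.
Actual mass collected = 263.13 g × 0.735 = 193.40 g.

193.4 g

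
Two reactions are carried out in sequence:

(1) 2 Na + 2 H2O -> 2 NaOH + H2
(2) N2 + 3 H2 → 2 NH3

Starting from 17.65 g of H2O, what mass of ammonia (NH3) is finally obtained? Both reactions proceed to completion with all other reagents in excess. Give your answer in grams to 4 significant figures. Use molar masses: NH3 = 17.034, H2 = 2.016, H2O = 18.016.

n(H2O) = 17.650 / 18.016 = 0.97968 mol.
Step 1 gives a 2:1 ratio of H2O to H2, so n(H2) = 0.48984 mol.
In step 2 the H2:NH3 ratio is 3:2, so n(NH3) = 0.32656 mol.
Mass of NH3 = 0.32656 × 17.034 = 5.5626 g.

5.563 g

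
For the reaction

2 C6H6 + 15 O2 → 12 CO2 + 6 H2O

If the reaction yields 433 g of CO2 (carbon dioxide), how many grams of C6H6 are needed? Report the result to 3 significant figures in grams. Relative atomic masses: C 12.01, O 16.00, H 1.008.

128 g

M(CO2) = 12.01 + 2(16.00) = 44.01 g/mol.
M(C6H6) = 6(12.01) + 6(1.008) = 78.108 g/mol.
n(CO2) = 433.0 g / 44.01 g/mol = 9.839 mol.
From the equation the CO2:C6H6 mole ratio is 12:2, so n(C6H6) = 9.839 × 2/12 = 1.640 mol.
Mass of C6H6 = 1.640 mol × 78.108 g/mol = 128.1 g.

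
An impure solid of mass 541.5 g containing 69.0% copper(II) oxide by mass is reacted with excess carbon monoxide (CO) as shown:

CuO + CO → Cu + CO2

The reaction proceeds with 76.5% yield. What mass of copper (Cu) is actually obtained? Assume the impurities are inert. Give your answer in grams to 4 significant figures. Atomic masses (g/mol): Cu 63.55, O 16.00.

228.3 g

Pure CuO available = 541.5 g × 0.690 = 373.63 g.
M(CuO) = 63.55 + 16.00 = 79.55 g/mol.
M(Cu) = 63.55 g/mol.
n(CuO) = 373.63 g / 79.55 g/mol = 4.6969 mol.
From the equation the CuO:Cu mole ratio is 1:1, so n(Cu) = 4.6969 × 1/1 = 4.6969 mol.
Mass of Cu = 4.6969 mol × 63.55 g/mol = 298.49 g.
Actual mass collected = 298.49 g × 0.765 = 228.34 g.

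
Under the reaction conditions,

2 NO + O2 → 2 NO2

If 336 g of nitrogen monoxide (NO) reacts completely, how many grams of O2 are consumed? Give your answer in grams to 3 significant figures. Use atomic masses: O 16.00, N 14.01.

179 g

M(NO) = 14.01 + 16.00 = 30.01 g/mol.
M(O2) = 2(16.00) = 32.00 g/mol.
n(NO) = 336.0 g / 30.01 g/mol = 11.20 mol.
From the equation the NO:O2 mole ratio is 2:1, so n(O2) = 11.20 × 1/2 = 5.598 mol.
Mass of O2 = 5.598 mol × 32.00 g/mol = 179.1 g.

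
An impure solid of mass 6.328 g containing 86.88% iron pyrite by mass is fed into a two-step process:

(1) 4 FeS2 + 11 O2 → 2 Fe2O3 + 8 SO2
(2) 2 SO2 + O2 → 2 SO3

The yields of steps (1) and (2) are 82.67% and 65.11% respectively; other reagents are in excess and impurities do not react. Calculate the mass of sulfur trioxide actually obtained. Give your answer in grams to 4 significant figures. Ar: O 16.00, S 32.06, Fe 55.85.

Pure FeS2 = 6.328 × 0.8688 = 5.4978 g.
M(FeS2) = 55.85 + 2(32.06) = 119.97 g/mol.
M(SO3) = 32.06 + 3(16.00) = 80.06 g/mol.
n(FeS2) = 5.4978 / 119.97 = 0.045826 mol.
Step 1 (FeS2:SO2 = 4:8): theoretical n(SO2) = 0.091652 mol; at 82.67% yield, n(SO2) = 0.075769 mol.
Step 2 (SO2:SO3 = 2:2): theoretical n(SO3) = 0.075769 mol, so theoretical mass = 0.075769 × 80.06 = 6.0661 g.
At 65.11% yield, actual mass of SO3 = 6.0661 × 0.6511 = 3.9496 g.

3.950 g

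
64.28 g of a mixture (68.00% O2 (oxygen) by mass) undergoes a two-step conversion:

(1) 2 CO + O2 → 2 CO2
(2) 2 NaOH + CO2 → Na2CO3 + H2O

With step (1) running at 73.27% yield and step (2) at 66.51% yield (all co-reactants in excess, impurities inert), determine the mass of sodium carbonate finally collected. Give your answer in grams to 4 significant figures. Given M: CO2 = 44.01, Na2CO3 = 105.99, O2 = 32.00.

141.1 g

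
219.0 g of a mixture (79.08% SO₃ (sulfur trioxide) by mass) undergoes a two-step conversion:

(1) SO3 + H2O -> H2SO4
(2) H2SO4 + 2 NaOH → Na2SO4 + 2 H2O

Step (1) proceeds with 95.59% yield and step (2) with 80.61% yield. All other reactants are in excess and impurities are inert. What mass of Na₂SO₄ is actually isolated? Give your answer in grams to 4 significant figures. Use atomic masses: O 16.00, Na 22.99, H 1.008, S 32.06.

236.8 g

Pure SO3 = 219.0 × 0.7908 = 173.19 g.
M(SO3) = 32.06 + 3(16.00) = 80.06 g/mol.
M(Na2SO4) = 2(22.99) + 32.06 + 4(16.00) = 142.04 g/mol.
n(SO3) = 173.19 / 80.06 = 2.1632 mol.
Step 1 (SO3:H2SO4 = 1:1): theoretical n(H2SO4) = 2.1632 mol; at 95.59% yield, n(H2SO4) = 2.0678 mol.
Step 2 (H2SO4:Na2SO4 = 1:1): theoretical n(Na2SO4) = 2.0678 mol, so theoretical mass = 2.0678 × 142.04 = 293.71 g.
At 80.61% yield, actual mass of Na2SO4 = 293.71 × 0.8061 = 236.76 g.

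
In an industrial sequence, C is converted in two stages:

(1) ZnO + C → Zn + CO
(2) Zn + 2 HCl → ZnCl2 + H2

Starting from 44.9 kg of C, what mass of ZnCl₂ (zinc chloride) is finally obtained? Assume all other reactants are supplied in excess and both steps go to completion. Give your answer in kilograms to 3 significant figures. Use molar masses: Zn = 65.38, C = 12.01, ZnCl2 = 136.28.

44.9 kg = 44900 g.
n(C) = 44900 / 12.01 = 3739 mol.
Step 1 gives a 1:1 ratio of C to Zn, so n(Zn) = 3739 mol.
In step 2 the Zn:ZnCl2 ratio is 1:1, so n(ZnCl2) = 3739 mol.
Mass of ZnCl2 = 3739 × 136.28 = 509500 g = 509 kg.

509 kg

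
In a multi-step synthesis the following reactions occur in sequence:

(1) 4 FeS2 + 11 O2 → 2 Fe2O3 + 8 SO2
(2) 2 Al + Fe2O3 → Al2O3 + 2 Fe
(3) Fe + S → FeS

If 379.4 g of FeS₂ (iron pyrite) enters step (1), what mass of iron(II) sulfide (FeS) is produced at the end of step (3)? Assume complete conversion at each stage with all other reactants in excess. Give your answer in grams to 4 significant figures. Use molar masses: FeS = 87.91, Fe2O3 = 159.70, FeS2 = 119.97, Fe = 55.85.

n(FeS2) = 379.4 / 119.97 = 3.1625 mol.
Reaction (1): FeS2→Fe2O3 ratio 4:2 ⇒ n(Fe2O3) = 1.5812 mol.
Reaction (2): Fe2O3→Fe ratio 1:2 ⇒ n(Fe) = 3.1625 mol.
Reaction (3): Fe→FeS ratio 1:1 ⇒ n(FeS) = 3.1625 mol.
Mass of FeS = 3.1625 × 87.91 = 278.01 g.

278.0 g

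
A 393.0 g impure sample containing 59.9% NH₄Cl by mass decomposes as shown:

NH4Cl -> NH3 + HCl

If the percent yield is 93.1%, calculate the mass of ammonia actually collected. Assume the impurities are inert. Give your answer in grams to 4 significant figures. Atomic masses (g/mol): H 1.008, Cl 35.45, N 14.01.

69.79 g

Pure NH4Cl available = 393.0 g × 0.599 = 235.41 g.
M(NH4Cl) = 14.01 + 4(1.008) + 35.45 = 53.492 g/mol.
M(NH3) = 14.01 + 3(1.008) = 17.034 g/mol.
n(NH4Cl) = 235.41 g / 53.492 g/mol = 4.4008 mol.
From the equation the NH4Cl:NH3 mole ratio is 1:1, so n(NH3) = 4.4008 × 1/1 = 4.4008 mol.
Mass of NH3 = 4.4008 mol × 17.034 g/mol = 74.963 g.
Actual mass collected = 74.963 g × 0.931 = 69.791 g.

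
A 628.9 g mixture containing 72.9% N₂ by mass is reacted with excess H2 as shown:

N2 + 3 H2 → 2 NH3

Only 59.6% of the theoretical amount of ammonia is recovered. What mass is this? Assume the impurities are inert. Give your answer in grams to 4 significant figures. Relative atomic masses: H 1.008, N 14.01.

Pure N2 available = 628.9 g × 0.729 = 458.47 g.
M(N2) = 2(14.01) = 28.02 g/mol.
M(NH3) = 14.01 + 3(1.008) = 17.034 g/mol.
n(N2) = 458.47 g / 28.02 g/mol = 16.362 mol.
From the equation the N2:NH3 mole ratio is 1:2, so n(NH3) = 16.362 × 2/1 = 32.724 mol.
Mass of NH3 = 32.724 mol × 17.034 g/mol = 557.43 g.
Actual mass collected = 557.43 g × 0.596 = 332.23 g.

332.2 g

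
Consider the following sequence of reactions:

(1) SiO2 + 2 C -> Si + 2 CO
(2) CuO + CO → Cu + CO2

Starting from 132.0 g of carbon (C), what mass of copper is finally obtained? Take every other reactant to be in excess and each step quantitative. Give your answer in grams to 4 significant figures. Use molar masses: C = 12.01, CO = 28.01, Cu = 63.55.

698.5 g

n(C) = 132.00 / 12.01 = 10.991 mol.
Step 1 gives a 2:2 ratio of C to CO, so n(CO) = 10.991 mol.
In step 2 the CO:Cu ratio is 1:1, so n(Cu) = 10.991 mol.
Mass of Cu = 10.991 × 63.55 = 698.47 g.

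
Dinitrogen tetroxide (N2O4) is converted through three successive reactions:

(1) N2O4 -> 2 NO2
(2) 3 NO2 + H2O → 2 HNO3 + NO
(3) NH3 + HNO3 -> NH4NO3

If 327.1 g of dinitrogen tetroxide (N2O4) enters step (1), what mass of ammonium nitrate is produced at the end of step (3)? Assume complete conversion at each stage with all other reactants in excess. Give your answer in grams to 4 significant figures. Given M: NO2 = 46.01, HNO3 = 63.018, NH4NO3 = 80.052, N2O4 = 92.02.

379.4 g

n(N2O4) = 327.1 / 92.02 = 3.5547 mol.
Reaction (1): N2O4→NO2 ratio 1:2 ⇒ n(NO2) = 7.1093 mol.
Reaction (2): NO2→HNO3 ratio 3:2 ⇒ n(HNO3) = 4.7395 mol.
Reaction (3): HNO3→NH4NO3 ratio 1:1 ⇒ n(NH4NO3) = 4.7395 mol.
Mass of NH4NO3 = 4.7395 × 80.052 = 379.41 g.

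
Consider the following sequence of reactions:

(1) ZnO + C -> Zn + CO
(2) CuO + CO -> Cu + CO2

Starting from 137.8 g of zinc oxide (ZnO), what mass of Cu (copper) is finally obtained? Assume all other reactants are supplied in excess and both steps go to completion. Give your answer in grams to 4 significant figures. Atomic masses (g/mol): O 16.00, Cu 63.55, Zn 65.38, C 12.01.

107.6 g

M(ZnO) = 65.38 + 16.00 = 81.38 g/mol.
M(Cu) = 63.55 g/mol.
n(ZnO) = 137.80 / 81.38 = 1.6933 mol.
Step 1 gives a 1:1 ratio of ZnO to CO, so n(CO) = 1.6933 mol.
In step 2 the CO:Cu ratio is 1:1, so n(Cu) = 1.6933 mol.
Mass of Cu = 1.6933 × 63.55 = 107.61 g.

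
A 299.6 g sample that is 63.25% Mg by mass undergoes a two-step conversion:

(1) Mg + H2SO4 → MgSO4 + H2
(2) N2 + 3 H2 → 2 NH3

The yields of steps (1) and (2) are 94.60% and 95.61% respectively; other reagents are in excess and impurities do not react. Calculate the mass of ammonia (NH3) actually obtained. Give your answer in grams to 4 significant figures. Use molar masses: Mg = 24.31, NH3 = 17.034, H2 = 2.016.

Pure Mg = 299.6 × 0.6325 = 189.50 g.
n(Mg) = 189.50 / 24.31 = 7.7950 mol.
Step 1 (Mg:H2 = 1:1): theoretical n(H2) = 7.7950 mol; at 94.60% yield, n(H2) = 7.3741 mol.
Step 2 (H2:NH3 = 3:2): theoretical n(NH3) = 4.9161 mol, so theoretical mass = 4.9161 × 17.034 = 83.740 g.
At 95.61% yield, actual mass of NH3 = 83.740 × 0.9561 = 80.064 g.

80.06 g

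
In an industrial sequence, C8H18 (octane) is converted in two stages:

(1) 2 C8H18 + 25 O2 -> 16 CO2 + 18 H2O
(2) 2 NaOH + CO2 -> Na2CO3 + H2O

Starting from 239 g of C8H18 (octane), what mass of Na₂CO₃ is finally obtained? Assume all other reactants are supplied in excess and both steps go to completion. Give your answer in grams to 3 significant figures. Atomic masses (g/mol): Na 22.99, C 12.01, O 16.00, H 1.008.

M(C8H18) = 8(12.01) + 18(1.008) = 114.224 g/mol.
M(Na2CO3) = 2(22.99) + 12.01 + 3(16.00) = 105.99 g/mol.
n(C8H18) = 239.0 / 114.224 = 2.092 mol.
Step 1 gives a 2:16 ratio of C8H18 to CO2, so n(CO2) = 16.74 mol.
In step 2 the CO2:Na2CO3 ratio is 1:1, so n(Na2CO3) = 16.74 mol.
Mass of Na2CO3 = 16.74 × 105.99 = 1774 g.

1770 g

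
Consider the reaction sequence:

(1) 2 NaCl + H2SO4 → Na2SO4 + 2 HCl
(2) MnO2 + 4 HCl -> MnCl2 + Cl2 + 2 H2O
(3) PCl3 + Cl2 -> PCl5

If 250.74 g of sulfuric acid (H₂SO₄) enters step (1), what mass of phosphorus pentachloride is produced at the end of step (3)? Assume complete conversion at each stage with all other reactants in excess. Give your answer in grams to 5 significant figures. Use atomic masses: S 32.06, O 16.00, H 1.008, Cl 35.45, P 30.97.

M(H2SO4) = 2(1.008) + 32.06 + 4(16.00) = 98.076 g/mol.
M(PCl5) = 30.97 + 5(35.45) = 208.22 g/mol.
n(H2SO4) = 250.74 / 98.076 = 2.55659 mol.
Reaction (1): H2SO4→HCl ratio 1:2 ⇒ n(HCl) = 5.11318 mol.
Reaction (2): HCl→Cl2 ratio 4:1 ⇒ n(Cl2) = 1.27829 mol.
Reaction (3): Cl2→PCl5 ratio 1:1 ⇒ n(PCl5) = 1.27829 mol.
Mass of PCl5 = 1.27829 × 208.22 = 266.166 g.

266.17 g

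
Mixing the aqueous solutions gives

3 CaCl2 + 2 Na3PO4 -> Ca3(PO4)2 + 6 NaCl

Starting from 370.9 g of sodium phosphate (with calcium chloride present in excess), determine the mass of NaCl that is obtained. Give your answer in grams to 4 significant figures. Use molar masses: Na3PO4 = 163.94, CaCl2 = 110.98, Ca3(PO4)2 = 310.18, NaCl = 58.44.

n(Na3PO4) = 370.90 g / 163.94 g/mol = 2.2624 mol.
From the equation the Na3PO4:NaCl mole ratio is 2:6, so n(NaCl) = 2.2624 × 6/2 = 6.7872 mol.
Mass of NaCl = 6.7872 mol × 58.44 g/mol = 396.65 g.

396.6 g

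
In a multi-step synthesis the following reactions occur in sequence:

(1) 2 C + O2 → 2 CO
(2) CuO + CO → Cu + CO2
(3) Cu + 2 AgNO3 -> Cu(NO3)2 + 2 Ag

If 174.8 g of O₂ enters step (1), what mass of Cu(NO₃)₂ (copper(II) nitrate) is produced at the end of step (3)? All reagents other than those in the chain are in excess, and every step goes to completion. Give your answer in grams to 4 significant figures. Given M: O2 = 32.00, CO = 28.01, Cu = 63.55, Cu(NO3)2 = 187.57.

n(O2) = 174.8 / 32.00 = 5.4625 mol.
Reaction (1): O2→CO ratio 1:2 ⇒ n(CO) = 10.925 mol.
Reaction (2): CO→Cu ratio 1:1 ⇒ n(Cu) = 10.925 mol.
Reaction (3): Cu→Cu(NO3)2 ratio 1:1 ⇒ n(Cu(NO3)2) = 10.925 mol.
Mass of Cu(NO3)2 = 10.925 × 187.57 = 2049.2 g.

2049 g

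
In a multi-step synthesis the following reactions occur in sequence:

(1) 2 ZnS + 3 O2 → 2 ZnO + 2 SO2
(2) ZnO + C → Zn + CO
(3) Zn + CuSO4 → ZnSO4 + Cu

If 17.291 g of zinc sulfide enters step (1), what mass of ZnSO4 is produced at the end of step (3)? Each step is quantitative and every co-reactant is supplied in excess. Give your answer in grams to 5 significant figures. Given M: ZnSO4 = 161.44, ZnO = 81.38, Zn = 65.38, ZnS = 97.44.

n(ZnS) = 17.291 / 97.44 = 0.177453 mol.
Reaction (1): ZnS→ZnO ratio 2:2 ⇒ n(ZnO) = 0.177453 mol.
Reaction (2): ZnO→Zn ratio 1:1 ⇒ n(Zn) = 0.177453 mol.
Reaction (3): Zn→ZnSO4 ratio 1:1 ⇒ n(ZnSO4) = 0.177453 mol.
Mass of ZnSO4 = 0.177453 × 161.44 = 28.6480 g.

28.648 g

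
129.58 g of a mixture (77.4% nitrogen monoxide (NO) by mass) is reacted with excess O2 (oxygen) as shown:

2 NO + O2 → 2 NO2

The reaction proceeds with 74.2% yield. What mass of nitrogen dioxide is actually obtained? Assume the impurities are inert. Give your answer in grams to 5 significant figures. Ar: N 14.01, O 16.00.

114.10 g

Pure NO available = 129.58 g × 0.774 = 100.295 g.
M(NO) = 14.01 + 16.00 = 30.01 g/mol.
M(NO2) = 14.01 + 2(16.00) = 46.01 g/mol.
n(NO) = 100.295 g / 30.01 g/mol = 3.34205 mol.
From the equation the NO:NO2 mole ratio is 2:2, so n(NO2) = 3.34205 × 2/2 = 3.34205 mol.
Mass of NO2 = 3.34205 mol × 46.01 g/mol = 153.768 g.
Actual mass collected = 153.768 g × 0.742 = 114.096 g.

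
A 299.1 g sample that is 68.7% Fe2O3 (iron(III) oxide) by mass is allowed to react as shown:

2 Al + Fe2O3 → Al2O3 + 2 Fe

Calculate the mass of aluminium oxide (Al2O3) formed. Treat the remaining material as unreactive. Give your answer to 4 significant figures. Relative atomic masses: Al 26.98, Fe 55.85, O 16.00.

131.2 g

Mass of pure Fe2O3 = 299.1 g × 0.687 = 205.48 g.
M(Fe2O3) = 2(55.85) + 3(16.00) = 159.70 g/mol.
M(Al2O3) = 2(26.98) + 3(16.00) = 101.96 g/mol.
n(Fe2O3) = 205.48 g / 159.70 g/mol = 1.2867 mol.
From the equation the Fe2O3:Al2O3 mole ratio is 1:1, so n(Al2O3) = 1.2867 × 1/1 = 1.2867 mol.
Mass of Al2O3 = 1.2867 mol × 101.96 g/mol = 131.19 g.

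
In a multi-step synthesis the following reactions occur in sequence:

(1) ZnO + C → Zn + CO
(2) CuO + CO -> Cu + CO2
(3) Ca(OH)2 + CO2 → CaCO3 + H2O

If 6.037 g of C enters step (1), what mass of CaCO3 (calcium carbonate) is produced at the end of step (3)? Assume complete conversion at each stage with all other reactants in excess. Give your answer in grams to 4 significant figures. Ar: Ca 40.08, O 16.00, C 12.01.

50.31 g

M(C) = 12.01 g/mol.
M(CaCO3) = 40.08 + 12.01 + 3(16.00) = 100.09 g/mol.
n(C) = 6.037 / 12.01 = 0.50266 mol.
Reaction (1): C→CO ratio 1:1 ⇒ n(CO) = 0.50266 mol.
Reaction (2): CO→CO2 ratio 1:1 ⇒ n(CO2) = 0.50266 mol.
Reaction (3): CO2→CaCO3 ratio 1:1 ⇒ n(CaCO3) = 0.50266 mol.
Mass of CaCO3 = 0.50266 × 100.09 = 50.312 g.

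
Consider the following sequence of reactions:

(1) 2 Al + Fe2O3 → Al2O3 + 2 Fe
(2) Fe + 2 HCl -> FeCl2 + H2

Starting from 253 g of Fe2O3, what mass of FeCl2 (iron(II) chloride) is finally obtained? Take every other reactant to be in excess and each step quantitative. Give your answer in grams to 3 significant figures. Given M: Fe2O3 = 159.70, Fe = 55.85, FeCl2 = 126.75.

n(Fe2O3) = 253.0 / 159.70 = 1.584 mol.
Step 1 gives a 1:2 ratio of Fe2O3 to Fe, so n(Fe) = 3.168 mol.
In step 2 the Fe:FeCl2 ratio is 1:1, so n(FeCl2) = 3.168 mol.
Mass of FeCl2 = 3.168 × 126.75 = 401.6 g.

402 g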